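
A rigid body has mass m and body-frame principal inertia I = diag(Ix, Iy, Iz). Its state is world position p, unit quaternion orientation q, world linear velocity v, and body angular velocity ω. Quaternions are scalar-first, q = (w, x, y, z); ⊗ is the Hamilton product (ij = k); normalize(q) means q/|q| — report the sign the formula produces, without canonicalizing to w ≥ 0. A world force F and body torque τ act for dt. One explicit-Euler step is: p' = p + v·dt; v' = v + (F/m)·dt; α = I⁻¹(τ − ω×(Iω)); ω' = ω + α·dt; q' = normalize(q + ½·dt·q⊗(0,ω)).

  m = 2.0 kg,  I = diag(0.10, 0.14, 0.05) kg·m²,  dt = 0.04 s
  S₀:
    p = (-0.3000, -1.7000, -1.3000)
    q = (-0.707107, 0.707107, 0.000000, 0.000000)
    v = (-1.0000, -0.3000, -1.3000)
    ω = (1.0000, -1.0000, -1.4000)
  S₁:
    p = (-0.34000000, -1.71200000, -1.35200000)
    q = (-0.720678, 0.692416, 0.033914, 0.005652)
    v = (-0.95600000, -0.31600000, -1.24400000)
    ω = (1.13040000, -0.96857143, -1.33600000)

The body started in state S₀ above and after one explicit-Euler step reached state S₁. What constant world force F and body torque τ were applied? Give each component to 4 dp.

F = (2.2000, -0.8000, 2.8000)
τ = (0.2000, 0.0400, 0.0400)

velocity change Δv = (0.04400000, -0.01600000, 0.05600000)
F = m·Δv/dt = (2.2000, -0.8000, 2.8000)
ω₁ − ω₀ = (0.13040000, 0.03142857, 0.06400000)
τ = I·(Δω/dt) + ω₀×(Iω₀) = (0.2000, 0.0400, 0.0400)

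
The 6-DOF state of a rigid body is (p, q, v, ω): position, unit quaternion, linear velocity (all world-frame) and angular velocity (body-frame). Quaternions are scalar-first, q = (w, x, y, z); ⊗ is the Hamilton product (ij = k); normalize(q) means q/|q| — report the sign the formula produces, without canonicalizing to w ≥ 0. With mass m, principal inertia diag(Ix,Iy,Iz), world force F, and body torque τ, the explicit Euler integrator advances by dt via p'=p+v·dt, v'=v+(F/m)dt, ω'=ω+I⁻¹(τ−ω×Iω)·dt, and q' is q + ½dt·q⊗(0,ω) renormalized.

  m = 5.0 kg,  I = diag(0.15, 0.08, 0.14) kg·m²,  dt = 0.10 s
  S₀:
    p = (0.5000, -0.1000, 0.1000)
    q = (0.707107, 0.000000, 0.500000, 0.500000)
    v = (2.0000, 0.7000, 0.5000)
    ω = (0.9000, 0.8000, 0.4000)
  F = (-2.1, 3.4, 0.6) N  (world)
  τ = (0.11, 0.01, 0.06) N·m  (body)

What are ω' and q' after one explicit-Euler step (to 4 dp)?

ω' = (0.9605, 0.8080, 0.4789)
q' = (0.6757, 0.0218, 0.5497, 0.4907)

α = I⁻¹(τ − ω×Iω) = (0.6053, 0.0800, 0.7886)
ω + α·dt = (0.9605, 0.8080, 0.4789)
2q̇ = q⊗(0,ω) = (-0.6000000, 0.4363963, 1.0156856, -0.1671572)
q + ½dt·q⊗(0,ω), renormalized = (0.6757, 0.0218, 0.5497, 0.4907)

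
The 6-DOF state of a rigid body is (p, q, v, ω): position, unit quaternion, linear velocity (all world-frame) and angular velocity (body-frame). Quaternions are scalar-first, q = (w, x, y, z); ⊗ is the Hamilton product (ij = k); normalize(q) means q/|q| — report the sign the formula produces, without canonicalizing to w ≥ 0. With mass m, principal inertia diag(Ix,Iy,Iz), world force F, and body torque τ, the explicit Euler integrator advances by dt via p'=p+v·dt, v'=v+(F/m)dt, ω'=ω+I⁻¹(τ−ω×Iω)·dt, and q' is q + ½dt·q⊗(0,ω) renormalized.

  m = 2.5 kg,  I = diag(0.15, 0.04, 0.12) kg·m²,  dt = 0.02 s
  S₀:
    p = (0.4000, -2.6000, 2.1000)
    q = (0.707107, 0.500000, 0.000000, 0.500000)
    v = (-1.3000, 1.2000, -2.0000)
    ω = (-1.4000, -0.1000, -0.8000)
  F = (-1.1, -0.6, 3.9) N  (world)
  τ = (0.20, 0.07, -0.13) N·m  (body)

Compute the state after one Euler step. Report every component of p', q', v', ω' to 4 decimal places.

p' = (0.3740, -2.5760, 2.0600)
q' = (0.7180, 0.4905, -0.0037, 0.4938)
v' = (-1.3088, 1.1952, -1.9688)
ω' = (-1.3742, -0.0818, -0.8191)

precession coupling ω×(Iω) = (0.0064, 0.0336, -0.0154)
angular accel α = (1.2907, 0.9100, -0.9550)
ω' = ω + α·dt = (-1.3742, -0.0818, -0.8191)
Hamilton product q⊗(0,ω) = (1.1000000, -0.9399498, -0.3707107, -0.6156856)
updated quaternion q' = (0.7180, 0.4905, -0.0037, 0.4938)
linear accel F/m = (-0.4400, -0.2400, 1.5600)
new position p' = (0.3740, -2.5760, 2.0600)
v' = v + a·dt = (-1.3088, 1.1952, -1.9688)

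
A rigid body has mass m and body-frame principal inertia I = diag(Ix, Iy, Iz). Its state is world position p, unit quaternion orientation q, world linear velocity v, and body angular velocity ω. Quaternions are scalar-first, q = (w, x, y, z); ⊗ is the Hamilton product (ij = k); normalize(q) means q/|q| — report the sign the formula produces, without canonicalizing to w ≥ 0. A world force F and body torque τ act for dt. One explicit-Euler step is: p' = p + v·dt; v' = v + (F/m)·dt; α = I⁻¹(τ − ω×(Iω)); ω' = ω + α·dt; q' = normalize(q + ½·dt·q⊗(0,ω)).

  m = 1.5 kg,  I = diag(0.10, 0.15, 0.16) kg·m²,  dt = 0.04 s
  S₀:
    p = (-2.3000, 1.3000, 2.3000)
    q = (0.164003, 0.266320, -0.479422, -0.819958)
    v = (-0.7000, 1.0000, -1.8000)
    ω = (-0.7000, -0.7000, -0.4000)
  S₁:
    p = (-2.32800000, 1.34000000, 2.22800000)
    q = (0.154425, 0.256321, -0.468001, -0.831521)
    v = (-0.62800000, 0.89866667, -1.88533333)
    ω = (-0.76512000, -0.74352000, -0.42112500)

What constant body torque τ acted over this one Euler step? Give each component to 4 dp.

ω₁ − ω₀ = (-0.06512000, -0.04352000, -0.02112500)
applied torque τ = (-0.1600, -0.1800, -0.0600)

τ = (-0.1600, -0.1800, -0.0600)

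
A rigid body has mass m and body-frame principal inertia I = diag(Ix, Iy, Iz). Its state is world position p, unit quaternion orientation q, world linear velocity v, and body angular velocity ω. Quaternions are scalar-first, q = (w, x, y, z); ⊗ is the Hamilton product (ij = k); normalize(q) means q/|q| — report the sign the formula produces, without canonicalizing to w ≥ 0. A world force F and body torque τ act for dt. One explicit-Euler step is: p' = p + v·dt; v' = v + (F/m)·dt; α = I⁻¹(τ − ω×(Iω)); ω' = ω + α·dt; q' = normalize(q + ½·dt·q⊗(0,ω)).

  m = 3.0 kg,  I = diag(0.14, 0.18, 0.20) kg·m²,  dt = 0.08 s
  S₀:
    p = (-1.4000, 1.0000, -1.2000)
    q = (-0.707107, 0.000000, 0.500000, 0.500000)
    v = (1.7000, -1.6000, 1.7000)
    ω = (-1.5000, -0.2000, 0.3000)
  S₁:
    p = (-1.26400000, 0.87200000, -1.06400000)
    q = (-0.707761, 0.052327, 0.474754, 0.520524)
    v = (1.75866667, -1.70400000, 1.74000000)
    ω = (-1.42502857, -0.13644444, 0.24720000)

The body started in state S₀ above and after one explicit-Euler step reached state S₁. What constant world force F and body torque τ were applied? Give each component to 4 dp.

velocity change Δv = (0.05866667, -0.10400000, 0.04000000)
m·(v₁−v₀)/dt = (2.2000, -3.9000, 1.5000)
Δω = ω₁−ω₀ = (0.07497143, 0.06355556, -0.05280000)
precession coupling = (-0.0012, 0.0270, 0.0120)
applied torque τ = (0.1300, 0.1700, -0.1200)

F = (2.2000, -3.9000, 1.5000)
τ = (0.1300, 0.1700, -0.1200)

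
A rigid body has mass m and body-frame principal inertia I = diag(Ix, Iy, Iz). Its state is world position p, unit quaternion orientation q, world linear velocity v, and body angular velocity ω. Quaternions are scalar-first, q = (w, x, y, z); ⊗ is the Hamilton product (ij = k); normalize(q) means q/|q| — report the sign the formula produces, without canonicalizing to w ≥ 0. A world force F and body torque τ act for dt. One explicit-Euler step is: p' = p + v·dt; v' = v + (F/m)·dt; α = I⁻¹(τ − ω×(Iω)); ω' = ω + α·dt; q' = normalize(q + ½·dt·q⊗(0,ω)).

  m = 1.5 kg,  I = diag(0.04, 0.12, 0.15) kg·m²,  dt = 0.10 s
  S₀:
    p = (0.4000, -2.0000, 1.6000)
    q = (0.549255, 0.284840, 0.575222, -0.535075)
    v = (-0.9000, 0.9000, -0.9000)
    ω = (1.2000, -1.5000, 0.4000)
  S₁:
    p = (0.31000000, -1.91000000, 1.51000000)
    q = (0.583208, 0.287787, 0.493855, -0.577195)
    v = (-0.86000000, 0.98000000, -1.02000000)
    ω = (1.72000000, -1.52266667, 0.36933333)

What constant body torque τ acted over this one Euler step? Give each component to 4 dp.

Δω = ω₁−ω₀ = (0.52000000, -0.02266667, -0.03066667)
τ = I·(Δω/dt) + ω₀×(Iω₀) = (0.1900, -0.0800, -0.1900)

τ = (0.1900, -0.0800, -0.1900)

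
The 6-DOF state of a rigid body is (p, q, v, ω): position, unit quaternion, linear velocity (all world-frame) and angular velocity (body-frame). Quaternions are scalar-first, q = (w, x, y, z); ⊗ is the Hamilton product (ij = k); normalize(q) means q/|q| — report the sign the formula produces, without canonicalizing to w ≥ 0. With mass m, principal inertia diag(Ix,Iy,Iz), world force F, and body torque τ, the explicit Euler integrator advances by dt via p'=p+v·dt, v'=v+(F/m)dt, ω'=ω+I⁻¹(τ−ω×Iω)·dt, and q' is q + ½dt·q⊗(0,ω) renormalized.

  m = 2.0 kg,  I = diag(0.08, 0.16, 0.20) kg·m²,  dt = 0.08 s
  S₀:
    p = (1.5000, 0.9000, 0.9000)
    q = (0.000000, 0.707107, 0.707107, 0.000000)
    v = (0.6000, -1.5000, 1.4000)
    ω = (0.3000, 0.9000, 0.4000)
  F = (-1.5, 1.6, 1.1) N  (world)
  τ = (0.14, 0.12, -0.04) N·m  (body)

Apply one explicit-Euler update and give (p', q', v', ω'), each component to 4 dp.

p' = (1.5480, 0.7800, 1.0120)
q' = (-0.0339, 0.7178, 0.6952, 0.0170)
v' = (0.5400, -1.4360, 1.4440)
ω' = (0.4256, 0.9672, 0.3754)

p + v·dt = (1.5480, 0.7800, 1.0120)
v' = v + a·dt = (0.5400, -1.4360, 1.4440)
gyro term ω×Iω = (0.0144, -0.0144, 0.0216)
α = I⁻¹(τ − ω×Iω) = (1.5700, 0.8400, -0.3080)
ω' = ω + α·dt = (0.4256, 0.9672, 0.3754)
q⊗(0,ω) = (-0.8485284, 0.2828428, -0.2828428, 0.4242642)
q + ½dt·q⊗(0,ω), renormalized = (-0.0339, 0.7178, 0.6952, 0.0170)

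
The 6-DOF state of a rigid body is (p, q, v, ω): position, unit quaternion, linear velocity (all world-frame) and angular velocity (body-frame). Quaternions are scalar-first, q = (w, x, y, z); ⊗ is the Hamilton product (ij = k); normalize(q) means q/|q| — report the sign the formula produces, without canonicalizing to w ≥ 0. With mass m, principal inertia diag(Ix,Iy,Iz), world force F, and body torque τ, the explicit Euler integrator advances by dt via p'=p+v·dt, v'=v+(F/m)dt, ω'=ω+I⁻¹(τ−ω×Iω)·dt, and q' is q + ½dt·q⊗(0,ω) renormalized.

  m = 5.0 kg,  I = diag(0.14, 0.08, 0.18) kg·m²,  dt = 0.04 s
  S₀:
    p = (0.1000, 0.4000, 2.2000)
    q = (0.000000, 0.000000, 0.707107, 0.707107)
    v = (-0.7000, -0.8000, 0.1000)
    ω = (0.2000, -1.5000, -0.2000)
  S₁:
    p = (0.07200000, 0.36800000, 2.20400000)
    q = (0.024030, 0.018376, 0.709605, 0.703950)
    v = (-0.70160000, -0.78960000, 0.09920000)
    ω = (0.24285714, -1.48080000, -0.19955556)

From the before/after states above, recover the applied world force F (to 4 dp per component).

F = (-0.2000, 1.3000, -0.1000)

Δv = v₁−v₀ = (-0.00160000, 0.01040000, -0.00080000)
applied force F = (-0.2000, 1.3000, -0.1000)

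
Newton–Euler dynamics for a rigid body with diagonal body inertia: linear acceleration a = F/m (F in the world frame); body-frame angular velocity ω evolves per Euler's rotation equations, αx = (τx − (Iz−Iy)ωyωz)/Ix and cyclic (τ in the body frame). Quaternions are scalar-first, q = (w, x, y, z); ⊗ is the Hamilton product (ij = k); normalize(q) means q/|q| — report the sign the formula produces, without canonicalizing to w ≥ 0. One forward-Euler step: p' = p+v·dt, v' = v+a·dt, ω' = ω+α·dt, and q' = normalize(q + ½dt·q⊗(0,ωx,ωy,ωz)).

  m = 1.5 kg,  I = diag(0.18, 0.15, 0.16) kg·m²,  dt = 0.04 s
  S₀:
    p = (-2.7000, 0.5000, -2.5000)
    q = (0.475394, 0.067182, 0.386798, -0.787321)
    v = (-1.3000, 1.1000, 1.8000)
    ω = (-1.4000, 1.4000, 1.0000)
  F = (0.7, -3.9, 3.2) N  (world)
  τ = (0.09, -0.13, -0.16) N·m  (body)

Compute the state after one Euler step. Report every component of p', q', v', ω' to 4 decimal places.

p + v·dt = (-2.7520, 0.5440, -2.4280)
new velocity v' = (-1.2813, 0.9960, 1.8853)
ω×(Iω) gyroscopic = (0.0140, -0.0280, 0.0588)
(τ − ω×Iω)/I = (0.4222, -0.6800, -1.3675)
ω' = ω + α·dt = (-1.3831, 1.3728, 0.9453)
Hamilton product q⊗(0,ω) = (0.3398586, 0.8234958, 1.7006190, 1.1109660)
updated quaternion q' = (0.4817, 0.0836, 0.4204, -0.7643)

p' = (-2.7520, 0.5440, -2.4280)
q' = (0.4817, 0.0836, 0.4204, -0.7643)
v' = (-1.2813, 0.9960, 1.8853)
ω' = (-1.3831, 1.3728, 0.9453)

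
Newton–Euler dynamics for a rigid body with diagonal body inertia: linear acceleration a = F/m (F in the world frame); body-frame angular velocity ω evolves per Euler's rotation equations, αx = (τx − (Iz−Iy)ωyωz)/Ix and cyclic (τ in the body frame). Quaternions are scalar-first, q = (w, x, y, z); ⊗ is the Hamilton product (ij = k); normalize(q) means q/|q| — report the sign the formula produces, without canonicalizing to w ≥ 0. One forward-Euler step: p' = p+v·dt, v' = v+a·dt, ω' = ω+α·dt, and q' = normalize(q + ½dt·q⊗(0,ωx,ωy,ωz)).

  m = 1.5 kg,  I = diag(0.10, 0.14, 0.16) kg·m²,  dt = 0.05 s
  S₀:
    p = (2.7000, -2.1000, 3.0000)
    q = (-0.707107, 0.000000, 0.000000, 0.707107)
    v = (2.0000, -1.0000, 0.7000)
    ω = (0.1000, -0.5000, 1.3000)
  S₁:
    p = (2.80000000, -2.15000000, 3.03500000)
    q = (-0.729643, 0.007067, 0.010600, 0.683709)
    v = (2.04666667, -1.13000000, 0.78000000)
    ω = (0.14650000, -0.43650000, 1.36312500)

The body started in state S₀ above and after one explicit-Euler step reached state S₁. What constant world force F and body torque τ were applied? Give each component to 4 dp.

F = (1.4000, -3.9000, 2.4000)
τ = (0.0800, 0.1700, 0.2000)

Δω = ω₁−ω₀ = (0.04650000, 0.06350000, 0.06312500)
gyro term ω₀×Iω₀ = (-0.0130, -0.0078, -0.0020)
τ = I·(Δω/dt) + ω₀×(Iω₀) = (0.0800, 0.1700, 0.2000)
Δv = v₁−v₀ = (0.04666667, -0.13000000, 0.08000000)
m·(v₁−v₀)/dt = (1.4000, -3.9000, 2.4000)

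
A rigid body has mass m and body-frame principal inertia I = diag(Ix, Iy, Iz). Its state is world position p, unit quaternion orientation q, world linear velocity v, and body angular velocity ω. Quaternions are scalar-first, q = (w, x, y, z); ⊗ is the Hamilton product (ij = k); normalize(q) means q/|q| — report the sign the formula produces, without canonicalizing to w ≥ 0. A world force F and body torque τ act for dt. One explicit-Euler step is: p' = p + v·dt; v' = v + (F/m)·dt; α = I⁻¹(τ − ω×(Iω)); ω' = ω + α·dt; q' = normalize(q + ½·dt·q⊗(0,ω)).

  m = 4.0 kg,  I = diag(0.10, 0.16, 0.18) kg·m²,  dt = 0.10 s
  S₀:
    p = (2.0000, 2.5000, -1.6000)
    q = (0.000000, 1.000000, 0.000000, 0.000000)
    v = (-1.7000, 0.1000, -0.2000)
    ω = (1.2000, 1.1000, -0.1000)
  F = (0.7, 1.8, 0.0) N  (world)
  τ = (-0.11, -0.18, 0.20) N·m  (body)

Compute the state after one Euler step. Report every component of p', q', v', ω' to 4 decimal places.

p' = (1.8300, 2.5100, -1.6200)
q' = (-0.0598, 0.9967, 0.0050, 0.0548)
v' = (-1.6825, 0.1450, -0.2000)
ω' = (1.0922, 0.9815, -0.0329)

linear accel F/m = (0.1750, 0.4500, 0.0000)
p + v·dt = (1.8300, 2.5100, -1.6200)
v + (F/m)dt = (-1.6825, 0.1450, -0.2000)
gyro term ω×Iω = (-0.0022, 0.0096, 0.0792)
angular accel α = (-1.0780, -1.1850, 0.6711)
ω' = ω + α·dt = (1.0922, 0.9815, -0.0329)
2q̇ = q⊗(0,ω) = (-1.2000000, 0.0000000, 0.1000000, 1.1000000)
q' = normalize(q + ½dt·q⊗(0,ω)) = (-0.0598, 0.9967, 0.0050, 0.0548)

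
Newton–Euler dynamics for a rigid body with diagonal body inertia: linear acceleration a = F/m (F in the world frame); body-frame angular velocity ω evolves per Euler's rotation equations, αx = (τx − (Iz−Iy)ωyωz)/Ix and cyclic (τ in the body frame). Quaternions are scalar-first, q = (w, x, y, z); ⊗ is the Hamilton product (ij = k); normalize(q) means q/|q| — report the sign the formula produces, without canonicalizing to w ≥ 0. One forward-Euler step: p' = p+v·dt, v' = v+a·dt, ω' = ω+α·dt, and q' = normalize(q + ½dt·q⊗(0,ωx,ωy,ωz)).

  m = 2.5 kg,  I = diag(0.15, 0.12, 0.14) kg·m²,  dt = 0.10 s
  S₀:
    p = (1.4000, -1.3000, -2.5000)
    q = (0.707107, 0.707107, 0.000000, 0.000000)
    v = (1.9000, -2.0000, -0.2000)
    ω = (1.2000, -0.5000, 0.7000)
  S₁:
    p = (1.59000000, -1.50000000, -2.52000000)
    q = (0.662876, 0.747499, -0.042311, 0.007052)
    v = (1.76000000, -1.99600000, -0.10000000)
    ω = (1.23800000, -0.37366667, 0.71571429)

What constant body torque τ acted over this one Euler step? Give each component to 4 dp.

τ = (0.0500, 0.1600, 0.0400)

rate change Δω = (0.03800000, 0.12633333, 0.01571429)
I·α + gyro = (0.0500, 0.1600, 0.0400)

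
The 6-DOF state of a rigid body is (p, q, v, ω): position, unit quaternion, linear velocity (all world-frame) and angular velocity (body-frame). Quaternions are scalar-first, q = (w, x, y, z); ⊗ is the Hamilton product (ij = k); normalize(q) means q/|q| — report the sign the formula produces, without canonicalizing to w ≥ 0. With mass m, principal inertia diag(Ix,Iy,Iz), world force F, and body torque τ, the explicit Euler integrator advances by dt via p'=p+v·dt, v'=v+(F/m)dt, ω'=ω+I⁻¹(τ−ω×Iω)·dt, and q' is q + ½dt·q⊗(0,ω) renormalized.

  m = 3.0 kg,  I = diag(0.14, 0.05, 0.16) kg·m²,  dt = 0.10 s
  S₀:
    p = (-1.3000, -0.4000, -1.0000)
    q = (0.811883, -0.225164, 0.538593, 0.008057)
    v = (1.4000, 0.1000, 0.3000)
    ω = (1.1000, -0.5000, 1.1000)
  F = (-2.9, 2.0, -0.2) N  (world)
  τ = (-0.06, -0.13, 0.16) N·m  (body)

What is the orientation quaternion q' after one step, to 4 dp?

q⊗(0,ω) = (0.5081142, 1.4895521, -0.1493984, 0.4132010)
updated quaternion q' = (0.8345, -0.1502, 0.5294, 0.0286)

q' = (0.8345, -0.1502, 0.5294, 0.0286)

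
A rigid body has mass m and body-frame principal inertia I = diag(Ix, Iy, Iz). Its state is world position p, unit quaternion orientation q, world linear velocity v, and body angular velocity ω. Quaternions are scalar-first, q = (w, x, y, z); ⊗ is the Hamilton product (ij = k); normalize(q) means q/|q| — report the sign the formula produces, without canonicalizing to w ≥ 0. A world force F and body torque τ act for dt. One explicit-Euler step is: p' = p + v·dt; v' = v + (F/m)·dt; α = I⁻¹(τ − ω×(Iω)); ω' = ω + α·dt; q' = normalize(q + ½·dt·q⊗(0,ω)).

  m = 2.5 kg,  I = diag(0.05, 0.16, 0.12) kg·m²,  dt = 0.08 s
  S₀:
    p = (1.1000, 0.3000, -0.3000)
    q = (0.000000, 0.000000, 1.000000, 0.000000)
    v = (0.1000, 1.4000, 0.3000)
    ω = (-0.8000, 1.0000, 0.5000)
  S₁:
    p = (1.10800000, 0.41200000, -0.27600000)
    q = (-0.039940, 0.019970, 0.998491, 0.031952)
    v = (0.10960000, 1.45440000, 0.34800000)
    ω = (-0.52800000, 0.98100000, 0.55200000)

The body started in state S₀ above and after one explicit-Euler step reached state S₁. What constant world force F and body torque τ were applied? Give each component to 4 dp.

F = (0.3000, 1.7000, 1.5000)
τ = (0.1500, -0.0100, -0.0100)

v₁ − v₀ = (0.00960000, 0.05440000, 0.04800000)
m·(v₁−v₀)/dt = (0.3000, 1.7000, 1.5000)
Δω = ω₁−ω₀ = (0.27200000, -0.01900000, 0.05200000)
I·α + gyro = (0.1500, -0.0100, -0.0100)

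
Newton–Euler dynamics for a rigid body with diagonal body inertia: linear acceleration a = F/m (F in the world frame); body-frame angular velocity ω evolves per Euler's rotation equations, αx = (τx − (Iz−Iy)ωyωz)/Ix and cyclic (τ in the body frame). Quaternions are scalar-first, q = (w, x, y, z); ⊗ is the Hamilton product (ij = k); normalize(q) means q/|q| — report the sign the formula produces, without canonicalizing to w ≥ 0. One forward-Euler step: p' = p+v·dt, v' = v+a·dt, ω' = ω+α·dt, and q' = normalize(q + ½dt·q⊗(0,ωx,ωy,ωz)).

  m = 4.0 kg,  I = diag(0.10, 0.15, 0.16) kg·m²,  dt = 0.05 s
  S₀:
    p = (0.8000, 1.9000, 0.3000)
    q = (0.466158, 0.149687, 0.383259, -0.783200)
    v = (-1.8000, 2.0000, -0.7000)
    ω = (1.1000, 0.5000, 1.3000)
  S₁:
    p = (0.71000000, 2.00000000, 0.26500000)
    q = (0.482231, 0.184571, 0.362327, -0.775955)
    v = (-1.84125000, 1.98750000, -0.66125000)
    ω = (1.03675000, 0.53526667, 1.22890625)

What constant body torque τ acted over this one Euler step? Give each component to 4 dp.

τ = (-0.1200, 0.0200, -0.2000)

rate change Δω = (-0.06325000, 0.03526667, -0.07109375)
precession coupling = (0.0065, -0.0858, 0.0275)
applied torque τ = (-0.1200, 0.0200, -0.2000)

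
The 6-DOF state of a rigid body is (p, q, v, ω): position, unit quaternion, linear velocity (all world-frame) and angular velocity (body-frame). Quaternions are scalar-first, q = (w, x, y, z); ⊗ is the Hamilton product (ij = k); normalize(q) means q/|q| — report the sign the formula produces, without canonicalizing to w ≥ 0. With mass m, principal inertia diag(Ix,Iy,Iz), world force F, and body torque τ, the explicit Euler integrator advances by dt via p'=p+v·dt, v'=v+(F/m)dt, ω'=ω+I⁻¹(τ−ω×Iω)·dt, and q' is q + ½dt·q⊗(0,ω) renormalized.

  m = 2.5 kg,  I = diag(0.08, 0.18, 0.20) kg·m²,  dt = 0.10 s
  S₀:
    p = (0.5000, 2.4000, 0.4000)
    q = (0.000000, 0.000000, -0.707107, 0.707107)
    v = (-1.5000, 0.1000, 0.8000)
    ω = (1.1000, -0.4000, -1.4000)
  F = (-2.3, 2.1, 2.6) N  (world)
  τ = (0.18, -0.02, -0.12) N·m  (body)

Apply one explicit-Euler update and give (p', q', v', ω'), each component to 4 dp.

p' = (0.3500, 2.4100, 0.4800)
q' = (0.0352, 0.0634, -0.6655, 0.7429)
v' = (-1.5920, 0.1840, 0.9040)
ω' = (1.3110, -0.5138, -1.4380)

p' = p + v·dt = (0.3500, 2.4100, 0.4800)
v + (F/m)dt = (-1.5920, 0.1840, 0.9040)
ω×(Iω) gyroscopic = (0.0112, 0.1848, -0.0440)
α = I⁻¹(τ − ω×Iω) = (2.1100, -1.1378, -0.3800)
ω + α·dt = (1.3110, -0.5138, -1.4380)
q⊗(0,ω) = (0.7071070, 1.2727926, 0.7778177, 0.7778177)
q + ½dt·q⊗(0,ω), renormalized = (0.0352, 0.0634, -0.6655, 0.7429)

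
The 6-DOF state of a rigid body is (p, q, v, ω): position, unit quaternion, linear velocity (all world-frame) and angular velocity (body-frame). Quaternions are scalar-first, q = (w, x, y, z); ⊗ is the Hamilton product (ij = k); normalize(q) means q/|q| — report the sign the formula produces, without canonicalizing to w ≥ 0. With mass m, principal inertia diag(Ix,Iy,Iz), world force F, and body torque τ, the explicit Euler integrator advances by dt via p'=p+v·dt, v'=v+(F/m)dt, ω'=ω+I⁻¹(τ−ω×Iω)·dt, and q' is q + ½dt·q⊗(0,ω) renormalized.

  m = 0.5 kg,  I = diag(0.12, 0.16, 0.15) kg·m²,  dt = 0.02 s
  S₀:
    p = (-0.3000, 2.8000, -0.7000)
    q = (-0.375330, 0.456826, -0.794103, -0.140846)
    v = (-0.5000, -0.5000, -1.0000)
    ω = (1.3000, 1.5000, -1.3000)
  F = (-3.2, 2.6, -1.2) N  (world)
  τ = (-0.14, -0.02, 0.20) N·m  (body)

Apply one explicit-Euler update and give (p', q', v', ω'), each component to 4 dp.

p + v·dt = (-0.3100, 2.7900, -0.7200)
v' = v + a·dt = (-0.6280, -0.3960, -1.0480)
ω×(Iω) gyroscopic = (0.0195, 0.0507, 0.0780)
angular accel α = (-1.3292, -0.4419, 0.8133)
new body rate ω' = (1.2734, 1.4912, -1.2837)
Hamilton product q⊗(0,ω) = (0.4141809, 0.7556739, -0.1522210, 2.2055019)
q + ½dt·q⊗(0,ω), renormalized = (-0.3711, 0.4643, -0.7954, -0.1188)

p' = (-0.3100, 2.7900, -0.7200)
q' = (-0.3711, 0.4643, -0.7954, -0.1188)
v' = (-0.6280, -0.3960, -1.0480)
ω' = (1.2734, 1.4912, -1.2837)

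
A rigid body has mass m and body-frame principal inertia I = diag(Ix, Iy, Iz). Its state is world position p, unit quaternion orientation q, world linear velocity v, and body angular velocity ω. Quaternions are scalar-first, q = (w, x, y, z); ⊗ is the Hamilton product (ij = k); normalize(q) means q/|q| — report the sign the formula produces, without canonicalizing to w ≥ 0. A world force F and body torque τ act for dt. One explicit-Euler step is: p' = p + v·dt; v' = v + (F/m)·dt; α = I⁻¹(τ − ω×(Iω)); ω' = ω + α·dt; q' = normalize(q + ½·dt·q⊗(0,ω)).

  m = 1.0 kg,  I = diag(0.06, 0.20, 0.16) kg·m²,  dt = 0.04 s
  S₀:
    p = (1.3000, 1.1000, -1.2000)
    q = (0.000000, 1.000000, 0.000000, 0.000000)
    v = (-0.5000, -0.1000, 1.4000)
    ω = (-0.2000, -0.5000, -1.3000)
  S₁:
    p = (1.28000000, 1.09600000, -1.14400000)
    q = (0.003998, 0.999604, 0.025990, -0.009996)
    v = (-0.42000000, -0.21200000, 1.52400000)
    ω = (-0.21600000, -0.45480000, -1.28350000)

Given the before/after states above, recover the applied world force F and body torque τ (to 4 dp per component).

velocity change Δv = (0.08000000, -0.11200000, 0.12400000)
applied force F = (2.0000, -2.8000, 3.1000)
ω₁ − ω₀ = (-0.01600000, 0.04520000, 0.01650000)
τ = I·(Δω/dt) + ω₀×(Iω₀) = (-0.0500, 0.2000, 0.0800)

F = (2.0000, -2.8000, 3.1000)
τ = (-0.0500, 0.2000, 0.0800)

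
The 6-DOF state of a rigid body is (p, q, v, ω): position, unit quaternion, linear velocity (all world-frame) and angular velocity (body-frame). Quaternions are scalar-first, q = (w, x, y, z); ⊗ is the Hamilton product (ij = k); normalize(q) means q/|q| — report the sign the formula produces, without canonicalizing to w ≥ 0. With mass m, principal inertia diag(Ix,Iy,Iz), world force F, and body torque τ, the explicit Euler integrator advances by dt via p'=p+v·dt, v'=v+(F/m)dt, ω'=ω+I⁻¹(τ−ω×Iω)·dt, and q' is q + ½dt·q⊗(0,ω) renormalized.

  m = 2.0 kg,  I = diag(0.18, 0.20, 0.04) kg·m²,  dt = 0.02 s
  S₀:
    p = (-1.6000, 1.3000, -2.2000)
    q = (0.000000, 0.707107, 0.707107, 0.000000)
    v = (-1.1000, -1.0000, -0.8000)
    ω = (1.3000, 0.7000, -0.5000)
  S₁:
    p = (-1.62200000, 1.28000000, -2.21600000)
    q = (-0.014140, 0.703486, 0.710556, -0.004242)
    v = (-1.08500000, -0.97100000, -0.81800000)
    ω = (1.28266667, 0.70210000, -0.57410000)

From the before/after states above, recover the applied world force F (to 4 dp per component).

F = (1.5000, 2.9000, -1.8000)

velocity change Δv = (0.01500000, 0.02900000, -0.01800000)
F = m·Δv/dt = (1.5000, 2.9000, -1.8000)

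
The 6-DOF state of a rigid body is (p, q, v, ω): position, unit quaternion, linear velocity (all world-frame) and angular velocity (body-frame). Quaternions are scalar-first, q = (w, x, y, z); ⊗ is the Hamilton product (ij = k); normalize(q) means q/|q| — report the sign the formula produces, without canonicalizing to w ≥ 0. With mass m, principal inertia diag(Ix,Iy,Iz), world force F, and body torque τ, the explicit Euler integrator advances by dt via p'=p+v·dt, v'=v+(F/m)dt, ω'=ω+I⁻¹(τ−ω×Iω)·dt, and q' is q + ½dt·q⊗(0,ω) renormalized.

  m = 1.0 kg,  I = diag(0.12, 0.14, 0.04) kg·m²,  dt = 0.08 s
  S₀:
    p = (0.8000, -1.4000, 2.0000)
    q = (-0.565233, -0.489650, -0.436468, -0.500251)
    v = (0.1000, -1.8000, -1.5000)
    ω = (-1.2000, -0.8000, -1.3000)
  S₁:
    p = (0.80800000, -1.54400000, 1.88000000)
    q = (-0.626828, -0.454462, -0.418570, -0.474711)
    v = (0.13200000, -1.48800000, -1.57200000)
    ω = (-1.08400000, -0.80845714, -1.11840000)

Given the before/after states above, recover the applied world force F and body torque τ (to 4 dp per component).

Δω = ω₁−ω₀ = (0.11600000, -0.00845714, 0.18160000)
precession coupling = (-0.1040, 0.1248, 0.0192)
τ = I·(Δω/dt) + ω₀×(Iω₀) = (0.0700, 0.1100, 0.1100)
Δv = v₁−v₀ = (0.03200000, 0.31200000, -0.07200000)
F = m·Δv/dt = (0.4000, 3.9000, -0.9000)

F = (0.4000, 3.9000, -0.9000)
τ = (0.0700, 0.1100, 0.1100)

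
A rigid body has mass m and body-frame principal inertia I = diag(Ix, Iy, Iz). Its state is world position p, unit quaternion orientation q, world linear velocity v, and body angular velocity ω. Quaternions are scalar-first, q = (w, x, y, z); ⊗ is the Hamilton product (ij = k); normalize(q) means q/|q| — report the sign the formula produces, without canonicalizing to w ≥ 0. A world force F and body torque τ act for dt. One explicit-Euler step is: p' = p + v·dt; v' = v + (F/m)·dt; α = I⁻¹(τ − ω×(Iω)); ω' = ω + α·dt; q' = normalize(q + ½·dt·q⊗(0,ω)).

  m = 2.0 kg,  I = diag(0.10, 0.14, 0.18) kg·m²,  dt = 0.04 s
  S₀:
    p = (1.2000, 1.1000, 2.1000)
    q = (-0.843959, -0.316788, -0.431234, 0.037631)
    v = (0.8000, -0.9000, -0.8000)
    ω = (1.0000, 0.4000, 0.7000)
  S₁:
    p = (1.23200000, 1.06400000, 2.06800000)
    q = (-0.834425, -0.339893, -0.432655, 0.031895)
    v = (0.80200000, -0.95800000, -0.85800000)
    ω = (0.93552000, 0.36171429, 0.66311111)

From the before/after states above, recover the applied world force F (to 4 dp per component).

F = (0.1000, -2.9000, -2.9000)

velocity change Δv = (0.00200000, -0.05800000, -0.05800000)
m·(v₁−v₀)/dt = (0.1000, -2.9000, -2.9000)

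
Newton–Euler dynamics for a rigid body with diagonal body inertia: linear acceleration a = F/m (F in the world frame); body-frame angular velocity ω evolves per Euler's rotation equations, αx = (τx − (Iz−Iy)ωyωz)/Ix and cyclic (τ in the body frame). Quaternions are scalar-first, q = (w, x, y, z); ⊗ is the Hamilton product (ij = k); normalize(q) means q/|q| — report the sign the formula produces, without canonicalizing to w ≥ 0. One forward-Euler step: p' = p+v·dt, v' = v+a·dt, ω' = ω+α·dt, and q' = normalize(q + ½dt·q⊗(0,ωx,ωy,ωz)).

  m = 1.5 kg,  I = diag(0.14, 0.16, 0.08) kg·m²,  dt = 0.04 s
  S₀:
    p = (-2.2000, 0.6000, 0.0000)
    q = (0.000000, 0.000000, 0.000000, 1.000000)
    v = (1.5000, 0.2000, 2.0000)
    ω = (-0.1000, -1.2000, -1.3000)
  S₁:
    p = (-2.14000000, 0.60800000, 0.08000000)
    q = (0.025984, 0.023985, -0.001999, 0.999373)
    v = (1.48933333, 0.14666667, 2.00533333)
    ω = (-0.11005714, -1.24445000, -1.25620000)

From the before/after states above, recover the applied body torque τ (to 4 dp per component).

rate change Δω = (-0.01005714, -0.04445000, 0.04380000)
precession coupling = (-0.1248, 0.0078, 0.0024)
τ = I·(Δω/dt) + ω₀×(Iω₀) = (-0.1600, -0.1700, 0.0900)

τ = (-0.1600, -0.1700, 0.0900)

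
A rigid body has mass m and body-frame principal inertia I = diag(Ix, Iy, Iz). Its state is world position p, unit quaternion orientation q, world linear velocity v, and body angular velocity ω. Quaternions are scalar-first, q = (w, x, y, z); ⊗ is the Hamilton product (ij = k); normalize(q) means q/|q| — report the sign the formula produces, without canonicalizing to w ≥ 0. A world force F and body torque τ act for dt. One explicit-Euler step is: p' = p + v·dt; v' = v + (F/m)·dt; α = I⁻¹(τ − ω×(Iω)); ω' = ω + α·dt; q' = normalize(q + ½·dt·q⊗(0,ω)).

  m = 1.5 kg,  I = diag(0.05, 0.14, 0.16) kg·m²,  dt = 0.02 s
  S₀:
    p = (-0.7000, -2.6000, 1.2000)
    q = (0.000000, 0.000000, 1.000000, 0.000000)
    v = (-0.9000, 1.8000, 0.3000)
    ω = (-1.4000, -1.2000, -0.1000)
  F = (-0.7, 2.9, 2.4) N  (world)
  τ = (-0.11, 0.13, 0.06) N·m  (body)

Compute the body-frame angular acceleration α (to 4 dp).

gyro term ω×Iω = (0.0024, -0.0154, 0.1512)
(τ − ω×Iω)/I = (-2.2480, 1.0386, -0.5700)

α = (-2.2480, 1.0386, -0.5700)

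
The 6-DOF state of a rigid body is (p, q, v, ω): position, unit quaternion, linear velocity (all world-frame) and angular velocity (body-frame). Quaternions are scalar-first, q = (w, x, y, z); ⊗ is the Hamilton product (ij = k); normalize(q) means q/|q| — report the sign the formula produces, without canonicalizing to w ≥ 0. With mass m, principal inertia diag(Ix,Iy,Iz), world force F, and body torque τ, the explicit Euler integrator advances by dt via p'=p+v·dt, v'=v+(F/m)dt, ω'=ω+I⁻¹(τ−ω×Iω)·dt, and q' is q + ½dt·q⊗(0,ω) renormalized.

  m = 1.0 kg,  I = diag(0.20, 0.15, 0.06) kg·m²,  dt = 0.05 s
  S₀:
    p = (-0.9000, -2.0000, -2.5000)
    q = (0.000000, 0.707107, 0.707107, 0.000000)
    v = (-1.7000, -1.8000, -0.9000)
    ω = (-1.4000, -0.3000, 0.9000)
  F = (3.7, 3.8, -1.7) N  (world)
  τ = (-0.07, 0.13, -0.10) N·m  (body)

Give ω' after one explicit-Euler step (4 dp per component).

angular accel α = (-0.4715, 2.0427, -1.3167)
ω + α·dt = (-1.4236, -0.1979, 0.8342)

ω' = (-1.4236, -0.1979, 0.8342)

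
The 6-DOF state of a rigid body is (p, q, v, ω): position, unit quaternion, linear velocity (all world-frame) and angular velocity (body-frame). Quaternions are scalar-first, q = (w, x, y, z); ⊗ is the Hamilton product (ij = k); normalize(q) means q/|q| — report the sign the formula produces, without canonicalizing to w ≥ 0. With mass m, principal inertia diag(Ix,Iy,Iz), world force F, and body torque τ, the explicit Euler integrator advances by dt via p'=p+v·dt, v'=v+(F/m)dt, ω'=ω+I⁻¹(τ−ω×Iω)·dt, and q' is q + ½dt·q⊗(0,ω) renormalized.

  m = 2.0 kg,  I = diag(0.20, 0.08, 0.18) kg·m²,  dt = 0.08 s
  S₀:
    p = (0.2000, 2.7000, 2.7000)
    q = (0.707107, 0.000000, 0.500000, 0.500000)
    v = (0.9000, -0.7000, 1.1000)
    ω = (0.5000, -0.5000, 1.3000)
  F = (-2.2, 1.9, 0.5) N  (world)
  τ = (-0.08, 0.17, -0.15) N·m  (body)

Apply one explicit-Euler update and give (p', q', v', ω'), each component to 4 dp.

a = (-1.1000, 0.9500, 0.2500)
p + v·dt = (0.2720, 2.6440, 2.7880)
v' = v + a·dt = (0.8120, -0.6240, 1.1200)
angular accel α = (-0.0750, 1.9625, -1.0000)
new body rate ω' = (0.4940, -0.3430, 1.2200)
q⊗(0,ω) = (-0.4000000, 1.2535535, -0.1035535, 0.6692391)
q' = normalize(q + ½dt·q⊗(0,ω)) = (0.6899, 0.0501, 0.4950, 0.5258)

p' = (0.2720, 2.6440, 2.7880)
q' = (0.6899, 0.0501, 0.4950, 0.5258)
v' = (0.8120, -0.6240, 1.1200)
ω' = (0.4940, -0.3430, 1.2200)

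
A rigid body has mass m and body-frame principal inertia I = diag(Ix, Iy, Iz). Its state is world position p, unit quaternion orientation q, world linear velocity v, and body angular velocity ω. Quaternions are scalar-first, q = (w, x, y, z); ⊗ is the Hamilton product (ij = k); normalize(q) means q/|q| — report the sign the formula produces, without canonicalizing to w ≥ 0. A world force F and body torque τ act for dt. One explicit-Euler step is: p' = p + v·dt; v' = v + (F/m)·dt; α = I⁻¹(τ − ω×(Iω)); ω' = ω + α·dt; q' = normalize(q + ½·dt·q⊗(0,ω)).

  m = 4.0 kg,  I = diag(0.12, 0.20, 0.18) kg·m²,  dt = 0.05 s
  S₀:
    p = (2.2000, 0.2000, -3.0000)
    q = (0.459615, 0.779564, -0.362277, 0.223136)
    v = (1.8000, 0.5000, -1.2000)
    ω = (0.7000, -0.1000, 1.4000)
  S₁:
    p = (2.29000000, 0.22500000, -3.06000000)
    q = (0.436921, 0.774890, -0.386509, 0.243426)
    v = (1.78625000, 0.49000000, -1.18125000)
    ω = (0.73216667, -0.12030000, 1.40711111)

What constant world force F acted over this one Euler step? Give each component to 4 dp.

velocity change Δv = (-0.01375000, -0.01000000, 0.01875000)
m·(v₁−v₀)/dt = (-1.1000, -0.8000, 1.5000)

F = (-1.1000, -0.8000, 1.5000)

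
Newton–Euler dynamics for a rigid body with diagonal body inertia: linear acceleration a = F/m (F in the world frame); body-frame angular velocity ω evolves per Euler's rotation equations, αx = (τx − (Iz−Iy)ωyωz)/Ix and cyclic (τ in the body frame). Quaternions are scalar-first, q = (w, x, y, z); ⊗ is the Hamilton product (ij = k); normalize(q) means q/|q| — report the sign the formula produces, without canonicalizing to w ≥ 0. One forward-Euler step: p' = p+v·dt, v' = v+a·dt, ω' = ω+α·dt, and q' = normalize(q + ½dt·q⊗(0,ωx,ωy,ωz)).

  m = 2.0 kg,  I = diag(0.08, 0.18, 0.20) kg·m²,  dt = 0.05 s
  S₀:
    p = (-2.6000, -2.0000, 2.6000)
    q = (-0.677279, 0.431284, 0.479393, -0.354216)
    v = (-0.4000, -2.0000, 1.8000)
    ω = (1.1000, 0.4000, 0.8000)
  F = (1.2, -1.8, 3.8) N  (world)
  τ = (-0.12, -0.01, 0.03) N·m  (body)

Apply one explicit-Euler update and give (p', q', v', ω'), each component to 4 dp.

p' = (-2.6200, -2.1000, 2.6900)
q' = (-0.6864, 0.4255, 0.4540, -0.3764)
v' = (-0.3700, -2.0450, 1.8950)
ω' = (1.0210, 0.4266, 0.7965)

precession coupling ω×(Iω) = (0.0064, -0.1056, 0.0440)
angular accel α = (-1.5800, 0.5311, -0.0700)
ω' = ω + α·dt = (1.0210, 0.4266, 0.7965)
q⊗(0,ω) = (-0.3827968, -0.2198061, -1.0055764, -0.8966419)
q + ½dt·q⊗(0,ω), renormalized = (-0.6864, 0.4255, 0.4540, -0.3764)
p' = p + v·dt = (-2.6200, -2.1000, 2.6900)
v + (F/m)dt = (-0.3700, -2.0450, 1.8950)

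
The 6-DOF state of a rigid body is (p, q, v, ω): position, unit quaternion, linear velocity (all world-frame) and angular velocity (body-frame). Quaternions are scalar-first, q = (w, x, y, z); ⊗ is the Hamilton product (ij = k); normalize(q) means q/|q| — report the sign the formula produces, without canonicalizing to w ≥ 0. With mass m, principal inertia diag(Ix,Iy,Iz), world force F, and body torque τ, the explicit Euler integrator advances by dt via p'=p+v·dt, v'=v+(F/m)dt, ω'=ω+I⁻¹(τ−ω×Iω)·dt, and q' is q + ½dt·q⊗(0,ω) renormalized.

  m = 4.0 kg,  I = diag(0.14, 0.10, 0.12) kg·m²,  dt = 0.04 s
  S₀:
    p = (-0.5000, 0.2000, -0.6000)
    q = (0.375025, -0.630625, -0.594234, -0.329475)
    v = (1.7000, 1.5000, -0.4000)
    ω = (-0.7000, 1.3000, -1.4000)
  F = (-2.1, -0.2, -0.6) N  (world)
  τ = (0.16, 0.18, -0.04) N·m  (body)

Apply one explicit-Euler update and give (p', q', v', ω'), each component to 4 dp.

p' = (-0.4320, 0.2600, -0.6160)
q' = (0.3721, -0.6102, -0.5970, -0.3644)
v' = (1.6790, 1.4980, -0.4060)
ω' = (-0.6439, 1.3642, -1.4255)

a = (-0.5250, -0.0500, -0.1500)
p' = p + v·dt = (-0.4320, 0.2600, -0.6160)
v + (F/m)dt = (1.6790, 1.4980, -0.4060)
precession coupling ω×(Iω) = (-0.0364, 0.0196, 0.0364)
(τ − ω×Iω)/I = (1.4029, 1.6040, -0.6367)
ω + α·dt = (-0.6439, 1.3642, -1.4255)
Hamilton product q⊗(0,ω) = (-0.1301983, 0.9977276, -0.1647100, -1.7608113)
q + ½dt·q⊗(0,ω), renormalized = (0.3721, -0.6102, -0.5970, -0.3644)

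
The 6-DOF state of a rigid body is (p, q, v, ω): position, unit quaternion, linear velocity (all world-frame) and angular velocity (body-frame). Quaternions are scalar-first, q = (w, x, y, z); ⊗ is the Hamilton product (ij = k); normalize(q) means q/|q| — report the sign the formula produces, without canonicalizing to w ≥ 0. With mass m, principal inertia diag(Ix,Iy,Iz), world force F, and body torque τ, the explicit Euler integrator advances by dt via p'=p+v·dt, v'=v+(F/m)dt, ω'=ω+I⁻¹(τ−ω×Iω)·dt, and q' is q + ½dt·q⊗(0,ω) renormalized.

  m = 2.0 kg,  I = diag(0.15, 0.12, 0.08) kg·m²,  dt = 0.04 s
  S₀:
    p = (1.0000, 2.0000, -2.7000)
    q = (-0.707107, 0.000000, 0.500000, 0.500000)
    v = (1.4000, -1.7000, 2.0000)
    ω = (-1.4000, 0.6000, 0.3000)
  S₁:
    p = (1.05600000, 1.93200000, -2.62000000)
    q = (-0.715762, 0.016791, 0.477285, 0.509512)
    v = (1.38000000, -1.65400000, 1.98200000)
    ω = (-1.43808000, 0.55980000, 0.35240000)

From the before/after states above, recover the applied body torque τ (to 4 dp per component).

τ = (-0.1500, -0.1500, 0.1300)

Δω = ω₁−ω₀ = (-0.03808000, -0.04020000, 0.05240000)
applied torque τ = (-0.1500, -0.1500, 0.1300)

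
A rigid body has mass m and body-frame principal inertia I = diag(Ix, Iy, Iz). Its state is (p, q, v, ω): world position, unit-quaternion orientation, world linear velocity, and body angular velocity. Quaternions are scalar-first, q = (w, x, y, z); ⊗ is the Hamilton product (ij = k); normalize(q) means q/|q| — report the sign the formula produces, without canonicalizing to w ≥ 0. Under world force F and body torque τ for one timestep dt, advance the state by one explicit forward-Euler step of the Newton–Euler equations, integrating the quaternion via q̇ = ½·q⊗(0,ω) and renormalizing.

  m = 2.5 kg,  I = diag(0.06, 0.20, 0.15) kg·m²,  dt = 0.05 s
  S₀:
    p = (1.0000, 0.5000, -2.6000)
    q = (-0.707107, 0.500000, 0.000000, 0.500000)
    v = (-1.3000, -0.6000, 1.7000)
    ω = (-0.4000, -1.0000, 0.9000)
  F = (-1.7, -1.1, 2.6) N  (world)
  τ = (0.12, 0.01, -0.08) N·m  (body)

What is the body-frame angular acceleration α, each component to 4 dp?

ω×(Iω) gyroscopic = (0.0450, 0.0324, 0.0560)
angular accel α = (1.2500, -0.1120, -0.9067)

α = (1.2500, -0.1120, -0.9067)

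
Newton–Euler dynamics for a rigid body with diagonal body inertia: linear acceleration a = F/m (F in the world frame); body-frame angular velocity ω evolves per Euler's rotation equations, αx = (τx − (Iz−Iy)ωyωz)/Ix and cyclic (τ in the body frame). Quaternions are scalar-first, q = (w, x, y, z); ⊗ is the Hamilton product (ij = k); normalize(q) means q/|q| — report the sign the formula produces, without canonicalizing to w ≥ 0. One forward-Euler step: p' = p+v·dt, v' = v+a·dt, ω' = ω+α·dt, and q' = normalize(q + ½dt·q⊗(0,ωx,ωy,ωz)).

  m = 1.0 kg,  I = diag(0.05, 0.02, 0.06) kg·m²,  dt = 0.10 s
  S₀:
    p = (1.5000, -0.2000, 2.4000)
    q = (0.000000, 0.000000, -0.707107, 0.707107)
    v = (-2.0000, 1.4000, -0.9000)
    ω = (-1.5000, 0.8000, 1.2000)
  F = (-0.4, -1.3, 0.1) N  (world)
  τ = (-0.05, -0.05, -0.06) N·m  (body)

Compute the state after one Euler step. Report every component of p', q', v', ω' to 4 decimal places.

linear accel F/m = (-0.4000, -1.3000, 0.1000)
p' = p + v·dt = (1.3000, -0.0600, 2.3100)
v' = v + a·dt = (-2.0400, 1.2700, -0.8900)
angular accel α = (-1.7680, -3.4000, -1.6000)
new body rate ω' = (-1.6768, 0.4600, 1.0400)
2q̇ = q⊗(0,ω) = (-0.2828428, -1.4142140, -1.0606605, -1.0606605)
q' = normalize(q + ½dt·q⊗(0,ω)) = (-0.0141, -0.0703, -0.7561, 0.6506)

p' = (1.3000, -0.0600, 2.3100)
q' = (-0.0141, -0.0703, -0.7561, 0.6506)
v' = (-2.0400, 1.2700, -0.8900)
ω' = (-1.6768, 0.4600, 1.0400)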